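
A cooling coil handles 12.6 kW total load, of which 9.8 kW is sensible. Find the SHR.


SHR = Q_sensible / Q_total
SHR = 9.8 / 12.6
SHR = 0.778

0.778


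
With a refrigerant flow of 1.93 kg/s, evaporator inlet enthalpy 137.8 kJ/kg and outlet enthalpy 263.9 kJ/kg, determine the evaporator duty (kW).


dh = 263.9 - 137.8 = 126.1 kJ/kg
Q_evap = m_dot * dh = 1.93 * 126.1
Q_evap = 243.37 kW

243.37


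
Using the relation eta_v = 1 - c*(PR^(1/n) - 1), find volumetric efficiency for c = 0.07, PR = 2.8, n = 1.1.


PR^(1/n) = 2.8^(1/1.1) = 2.54980695
eta_v = 1 - 0.07 * (2.54980695 - 1)
eta_v = 0.8915

0.8915


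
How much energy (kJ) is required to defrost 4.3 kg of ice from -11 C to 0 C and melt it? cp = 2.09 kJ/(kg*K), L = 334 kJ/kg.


Sensible heat = cp * dT = 2.09 * 11 = 22.99 kJ/kg
Total per kg = 22.99 + 334 = 356.99 kJ/kg
Q = m * total = 4.3 * 356.99
Q = 1535.1 kJ

1535.1


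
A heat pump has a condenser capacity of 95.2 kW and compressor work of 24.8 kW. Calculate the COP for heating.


COP_hp = Q_cond / W
COP_hp = 95.2 / 24.8
COP_hp = 3.839

3.839


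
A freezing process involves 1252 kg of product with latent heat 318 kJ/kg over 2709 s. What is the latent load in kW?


Q_lat = m * h_fg / t
Q_lat = 1252 * 318 / 2709
Q_lat = 146.97 kW

146.97


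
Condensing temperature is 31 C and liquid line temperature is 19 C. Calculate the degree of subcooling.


Subcooling = T_cond - T_liquid
Subcooling = 31 - 19
Subcooling = 12 K

12


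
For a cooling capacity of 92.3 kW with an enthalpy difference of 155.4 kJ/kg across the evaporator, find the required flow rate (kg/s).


m_dot = Q / dh
m_dot = 92.3 / 155.4
m_dot = 0.594 kg/s

0.594


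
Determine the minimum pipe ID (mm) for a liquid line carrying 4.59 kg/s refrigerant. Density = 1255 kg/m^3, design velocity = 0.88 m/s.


A = m_dot / (rho * v) = 4.59 / (1255 * 0.88) = 0.004156102861 m^2
d = sqrt(4*A/pi) * 1000
d = 72.7 mm

72.7


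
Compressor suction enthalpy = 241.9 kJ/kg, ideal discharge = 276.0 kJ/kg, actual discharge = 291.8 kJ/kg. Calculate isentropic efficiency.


dh_ideal = 276.0 - 241.9 = 34.1 kJ/kg
dh_actual = 291.8 - 241.9 = 49.9 kJ/kg
eta_s = dh_ideal / dh_actual = 34.1 / 49.9
eta_s = 0.6834

0.6834


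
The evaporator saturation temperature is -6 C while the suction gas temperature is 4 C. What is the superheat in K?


Superheat = T_suction - T_evap
Superheat = 4 - (-6)
Superheat = 10 K

10


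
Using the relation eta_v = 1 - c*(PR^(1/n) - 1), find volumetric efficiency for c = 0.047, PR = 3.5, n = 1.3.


PR^(1/n) = 3.5^(1/1.3) = 2.62128281
eta_v = 1 - 0.047 * (2.62128281 - 1)
eta_v = 0.9238

0.9238


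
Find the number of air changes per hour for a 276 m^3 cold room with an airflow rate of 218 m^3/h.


ACH = flow / volume
ACH = 218 / 276
ACH = 0.79

0.79


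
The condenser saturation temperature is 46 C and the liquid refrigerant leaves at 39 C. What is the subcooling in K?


Subcooling = T_cond - T_liquid
Subcooling = 46 - 39
Subcooling = 7 K

7


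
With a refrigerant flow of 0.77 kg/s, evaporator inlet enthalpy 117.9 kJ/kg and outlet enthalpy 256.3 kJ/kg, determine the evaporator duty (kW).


dh = 256.3 - 117.9 = 138.4 kJ/kg
Q_evap = m_dot * dh = 0.77 * 138.4
Q_evap = 106.57 kW

106.57


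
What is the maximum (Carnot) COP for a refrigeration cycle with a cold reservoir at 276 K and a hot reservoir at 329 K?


dT = 329 - 276 = 53 K
COP_carnot = T_cold / dT = 276 / 53
COP_carnot = 5.208

5.208


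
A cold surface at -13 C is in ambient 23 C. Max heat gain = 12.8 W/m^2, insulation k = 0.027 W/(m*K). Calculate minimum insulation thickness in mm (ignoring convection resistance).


dT = 23 - (-13) = 36 K
thickness = k * dT / q_max * 1000
thickness = 0.027 * 36 / 12.8 * 1000
thickness = 75.9 mm

75.9


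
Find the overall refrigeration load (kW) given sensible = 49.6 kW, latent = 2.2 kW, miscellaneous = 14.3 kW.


Q_total = Q_s + Q_l + Q_misc
Q_total = 49.6 + 2.2 + 14.3
Q_total = 66.1 kW

66.1


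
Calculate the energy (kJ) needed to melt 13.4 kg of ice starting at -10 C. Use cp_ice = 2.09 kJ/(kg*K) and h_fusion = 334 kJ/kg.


Sensible heat = cp * dT = 2.09 * 10 = 20.9 kJ/kg
Total per kg = 20.9 + 334 = 354.9 kJ/kg
Q = m * total = 13.4 * 354.9
Q = 4755.7 kJ

4755.7


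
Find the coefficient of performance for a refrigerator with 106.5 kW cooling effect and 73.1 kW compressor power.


COP = Q_evap / W
COP = 106.5 / 73.1
COP = 1.457

1.457


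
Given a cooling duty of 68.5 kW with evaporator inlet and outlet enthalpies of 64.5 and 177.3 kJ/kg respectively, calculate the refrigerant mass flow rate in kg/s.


dh = 177.3 - 64.5 = 112.8 kJ/kg
m_dot = Q / dh = 68.5 / 112.8 = 0.6073 kg/s

0.6073


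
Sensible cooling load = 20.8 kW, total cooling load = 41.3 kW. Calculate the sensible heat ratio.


SHR = Q_sensible / Q_total
SHR = 20.8 / 41.3
SHR = 0.504

0.504


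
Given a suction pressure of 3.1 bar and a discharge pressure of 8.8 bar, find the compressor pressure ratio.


PR = P_high / P_low
PR = 8.8 / 3.1
PR = 2.839

2.839


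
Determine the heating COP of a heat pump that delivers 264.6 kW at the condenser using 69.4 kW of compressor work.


COP_hp = Q_cond / W
COP_hp = 264.6 / 69.4
COP_hp = 3.813

3.813


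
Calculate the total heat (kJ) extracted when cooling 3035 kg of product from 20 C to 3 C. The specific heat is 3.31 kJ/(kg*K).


dT = 20 - (3) = 17 K
Q = m * cp * dT = 3035 * 3.31 * 17
Q = 170779 kJ

170779


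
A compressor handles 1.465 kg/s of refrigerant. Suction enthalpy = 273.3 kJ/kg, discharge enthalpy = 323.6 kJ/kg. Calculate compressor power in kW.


dh = 323.6 - 273.3 = 50.3 kJ/kg
W = m_dot * dh = 1.465 * 50.3 = 73.69 kW

73.69


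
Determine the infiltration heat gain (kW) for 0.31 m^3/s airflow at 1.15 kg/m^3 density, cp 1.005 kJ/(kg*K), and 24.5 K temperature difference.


Q = V_dot * rho * cp * dT
Q = 0.31 * 1.15 * 1.005 * 24.5
Q = 8.778 kW

8.778


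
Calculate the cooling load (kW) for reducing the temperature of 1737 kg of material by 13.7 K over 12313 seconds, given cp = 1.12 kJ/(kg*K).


Q = m * cp * dT / t
Q = 1737 * 1.12 * 13.7 / 12313
Q = 2.165 kW

2.165


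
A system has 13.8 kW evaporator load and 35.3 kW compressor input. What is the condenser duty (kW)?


Q_cond = Q_evap + W
Q_cond = 13.8 + 35.3
Q_cond = 49.1 kW

49.1


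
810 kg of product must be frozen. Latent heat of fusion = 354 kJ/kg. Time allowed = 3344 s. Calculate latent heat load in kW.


Q_lat = m * h_fg / t
Q_lat = 810 * 354 / 3344
Q_lat = 85.75 kW

85.75


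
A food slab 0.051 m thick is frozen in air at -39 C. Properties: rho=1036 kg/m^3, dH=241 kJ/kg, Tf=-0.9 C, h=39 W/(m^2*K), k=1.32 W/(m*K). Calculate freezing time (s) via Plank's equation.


dT = -0.9 - (-39) = 38.1 K
term1 = a/(2h) = 0.051/(2*39) = 0.0006538461538
term2 = a^2/(8k) = 0.051^2/(8*1.32) = 0.0002463068182
t = rho*dH*1000/dT * (term1 + term2)
t = 1036*241*1000/38.1 * (0.0006538461538 + 0.0002463068182)
t = 5899 s

5899


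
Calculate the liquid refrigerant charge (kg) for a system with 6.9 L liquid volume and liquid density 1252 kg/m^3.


Charge = V * rho / 1000
Charge = 6.9 * 1252 / 1000
Charge = 8.64 kg

8.64


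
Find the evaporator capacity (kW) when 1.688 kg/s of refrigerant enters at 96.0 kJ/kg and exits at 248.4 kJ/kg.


dh = 248.4 - 96.0 = 152.4 kJ/kg
Q_evap = m_dot * dh = 1.688 * 152.4
Q_evap = 257.25 kW

257.25


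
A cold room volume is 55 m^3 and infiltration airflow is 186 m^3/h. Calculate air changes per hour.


ACH = flow / volume
ACH = 186 / 55
ACH = 3.382

3.382


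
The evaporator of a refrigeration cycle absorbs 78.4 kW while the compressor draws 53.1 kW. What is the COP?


COP = Q_evap / W
COP = 78.4 / 53.1
COP = 1.476

1.476


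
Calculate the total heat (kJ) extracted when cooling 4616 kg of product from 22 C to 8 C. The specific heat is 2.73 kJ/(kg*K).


dT = 22 - (8) = 14 K
Q = m * cp * dT = 4616 * 2.73 * 14
Q = 176424 kJ

176424


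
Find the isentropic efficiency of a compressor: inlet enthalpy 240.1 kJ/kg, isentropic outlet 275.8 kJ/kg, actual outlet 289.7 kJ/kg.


dh_ideal = 275.8 - 240.1 = 35.7 kJ/kg
dh_actual = 289.7 - 240.1 = 49.6 kJ/kg
eta_s = dh_ideal / dh_actual = 35.7 / 49.6
eta_s = 0.7198

0.7198


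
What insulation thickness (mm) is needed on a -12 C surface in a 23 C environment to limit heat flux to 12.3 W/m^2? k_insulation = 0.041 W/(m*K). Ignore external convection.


dT = 23 - (-12) = 35 K
thickness = k * dT / q_max * 1000
thickness = 0.041 * 35 / 12.3 * 1000
thickness = 116.7 mm

116.7


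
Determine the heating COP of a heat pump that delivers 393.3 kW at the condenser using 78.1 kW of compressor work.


COP_hp = Q_cond / W
COP_hp = 393.3 / 78.1
COP_hp = 5.036

5.036


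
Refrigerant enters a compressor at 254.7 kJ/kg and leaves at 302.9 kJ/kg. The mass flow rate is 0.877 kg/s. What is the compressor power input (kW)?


dh = 302.9 - 254.7 = 48.2 kJ/kg
W = m_dot * dh = 0.877 * 48.2 = 42.27 kW

42.27


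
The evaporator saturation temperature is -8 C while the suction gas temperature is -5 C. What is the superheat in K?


Superheat = T_suction - T_evap
Superheat = -5 - (-8)
Superheat = 3 K

3


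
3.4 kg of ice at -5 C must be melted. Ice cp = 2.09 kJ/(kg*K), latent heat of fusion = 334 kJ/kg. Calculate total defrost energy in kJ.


Sensible heat = cp * dT = 2.09 * 5 = 10.45 kJ/kg
Total per kg = 10.45 + 334 = 344.45 kJ/kg
Q = m * total = 3.4 * 344.45
Q = 1171.1 kJ

1171.1


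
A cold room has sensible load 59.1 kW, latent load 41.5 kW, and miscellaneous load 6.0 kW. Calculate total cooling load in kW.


Q_total = Q_s + Q_l + Q_misc
Q_total = 59.1 + 41.5 + 6.0
Q_total = 106.6 kW

106.6


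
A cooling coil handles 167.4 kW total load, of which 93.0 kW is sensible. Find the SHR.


SHR = Q_sensible / Q_total
SHR = 93.0 / 167.4
SHR = 0.556

0.556


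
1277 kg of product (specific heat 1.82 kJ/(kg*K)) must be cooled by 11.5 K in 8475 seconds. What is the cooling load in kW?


Q = m * cp * dT / t
Q = 1277 * 1.82 * 11.5 / 8475
Q = 3.154 kW

3.154


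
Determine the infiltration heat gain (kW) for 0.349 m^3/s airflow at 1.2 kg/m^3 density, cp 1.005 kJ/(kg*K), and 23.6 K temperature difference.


Q = V_dot * rho * cp * dT
Q = 0.349 * 1.2 * 1.005 * 23.6
Q = 9.933 kW

9.933


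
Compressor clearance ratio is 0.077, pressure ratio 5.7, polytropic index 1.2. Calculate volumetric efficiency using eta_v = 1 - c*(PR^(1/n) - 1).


PR^(1/n) = 5.7^(1/1.2) = 4.26477097
eta_v = 1 - 0.077 * (4.26477097 - 1)
eta_v = 0.7486

0.7486


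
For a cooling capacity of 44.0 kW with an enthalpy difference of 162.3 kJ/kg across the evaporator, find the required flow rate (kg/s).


m_dot = Q / dh
m_dot = 44.0 / 162.3
m_dot = 0.2711 kg/s

0.2711


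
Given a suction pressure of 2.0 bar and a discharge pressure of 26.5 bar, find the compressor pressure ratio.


PR = P_high / P_low
PR = 26.5 / 2.0
PR = 13.25

13.25


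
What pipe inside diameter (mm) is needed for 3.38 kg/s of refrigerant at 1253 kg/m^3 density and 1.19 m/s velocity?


A = m_dot / (rho * v) = 3.38 / (1253 * 1.19) = 0.002266828519 m^2
d = sqrt(4*A/pi) * 1000
d = 53.7 mm

53.7


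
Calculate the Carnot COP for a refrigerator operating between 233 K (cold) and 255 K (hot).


dT = 255 - 233 = 22 K
COP_carnot = T_cold / dT = 233 / 22
COP_carnot = 10.591

10.591


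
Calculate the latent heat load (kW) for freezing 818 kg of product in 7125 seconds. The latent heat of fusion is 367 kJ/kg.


Q_lat = m * h_fg / t
Q_lat = 818 * 367 / 7125
Q_lat = 42.13 kW

42.13


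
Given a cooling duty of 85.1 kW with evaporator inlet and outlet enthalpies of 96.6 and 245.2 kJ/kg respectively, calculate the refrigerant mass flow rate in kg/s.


dh = 245.2 - 96.6 = 148.6 kJ/kg
m_dot = Q / dh = 85.1 / 148.6 = 0.5727 kg/s

0.5727


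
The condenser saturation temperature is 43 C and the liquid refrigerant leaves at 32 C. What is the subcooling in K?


Subcooling = T_cond - T_liquid
Subcooling = 43 - 32
Subcooling = 11 K

11


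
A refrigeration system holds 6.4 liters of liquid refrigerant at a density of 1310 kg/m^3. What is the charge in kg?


Charge = V * rho / 1000
Charge = 6.4 * 1310 / 1000
Charge = 8.38 kg

8.38


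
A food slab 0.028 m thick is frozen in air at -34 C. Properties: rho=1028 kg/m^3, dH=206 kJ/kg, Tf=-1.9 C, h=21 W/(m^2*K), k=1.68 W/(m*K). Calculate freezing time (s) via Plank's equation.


dT = -1.9 - (-34) = 32.1 K
term1 = a/(2h) = 0.028/(2*21) = 0.0006666666667
term2 = a^2/(8k) = 0.028^2/(8*1.68) = 0.00005833333333
t = rho*dH*1000/dT * (term1 + term2)
t = 1028*206*1000/32.1 * (0.0006666666667 + 0.00005833333333)
t = 4783 s

4783


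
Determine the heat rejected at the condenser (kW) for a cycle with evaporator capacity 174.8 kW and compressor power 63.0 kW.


Q_cond = Q_evap + W
Q_cond = 174.8 + 63.0
Q_cond = 237.8 kW

237.8


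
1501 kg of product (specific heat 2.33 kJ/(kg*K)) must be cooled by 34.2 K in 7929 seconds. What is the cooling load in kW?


Q = m * cp * dT / t
Q = 1501 * 2.33 * 34.2 / 7929
Q = 15.085 kW

15.085


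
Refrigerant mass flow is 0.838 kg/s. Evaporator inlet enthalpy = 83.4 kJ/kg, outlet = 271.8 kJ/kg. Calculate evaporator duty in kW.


dh = 271.8 - 83.4 = 188.4 kJ/kg
Q_evap = m_dot * dh = 0.838 * 188.4
Q_evap = 157.88 kW

157.88


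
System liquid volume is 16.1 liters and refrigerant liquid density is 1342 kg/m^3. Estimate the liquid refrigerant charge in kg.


Charge = V * rho / 1000
Charge = 16.1 * 1342 / 1000
Charge = 21.61 kg

21.61


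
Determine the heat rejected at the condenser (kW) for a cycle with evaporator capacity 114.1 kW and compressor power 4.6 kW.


Q_cond = Q_evap + W
Q_cond = 114.1 + 4.6
Q_cond = 118.7 kW

118.7


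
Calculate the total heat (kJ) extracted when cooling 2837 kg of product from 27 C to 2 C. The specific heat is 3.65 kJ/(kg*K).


dT = 27 - (2) = 25 K
Q = m * cp * dT = 2837 * 3.65 * 25
Q = 258876 kJ

258876


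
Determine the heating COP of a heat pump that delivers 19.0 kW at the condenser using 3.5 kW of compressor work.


COP_hp = Q_cond / W
COP_hp = 19.0 / 3.5
COP_hp = 5.429

5.429


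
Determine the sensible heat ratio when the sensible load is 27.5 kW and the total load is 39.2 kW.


SHR = Q_sensible / Q_total
SHR = 27.5 / 39.2
SHR = 0.702

0.702


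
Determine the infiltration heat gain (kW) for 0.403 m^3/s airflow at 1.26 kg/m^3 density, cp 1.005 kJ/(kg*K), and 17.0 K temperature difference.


Q = V_dot * rho * cp * dT
Q = 0.403 * 1.26 * 1.005 * 17.0
Q = 8.675 kW

8.675


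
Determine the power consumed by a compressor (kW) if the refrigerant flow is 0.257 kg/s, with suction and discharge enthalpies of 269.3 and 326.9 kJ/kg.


dh = 326.9 - 269.3 = 57.6 kJ/kg
W = m_dot * dh = 0.257 * 57.6 = 14.8 kW

14.8


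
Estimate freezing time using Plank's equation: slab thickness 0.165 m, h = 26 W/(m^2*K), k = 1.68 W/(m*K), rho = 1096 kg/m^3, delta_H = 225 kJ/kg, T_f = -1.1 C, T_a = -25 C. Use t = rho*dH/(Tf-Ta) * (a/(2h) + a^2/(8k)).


dT = -1.1 - (-25) = 23.9 K
term1 = a/(2h) = 0.165/(2*26) = 0.003173076923
term2 = a^2/(8k) = 0.165^2/(8*1.68) = 0.002025669643
t = rho*dH*1000/dT * (term1 + term2)
t = 1096*225*1000/23.9 * (0.003173076923 + 0.002025669643)
t = 53641 s

53641


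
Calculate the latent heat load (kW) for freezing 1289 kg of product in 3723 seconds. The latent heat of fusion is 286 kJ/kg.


Q_lat = m * h_fg / t
Q_lat = 1289 * 286 / 3723
Q_lat = 99.02 kW

99.02


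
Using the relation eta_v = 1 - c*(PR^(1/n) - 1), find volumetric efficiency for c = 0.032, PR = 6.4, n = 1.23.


PR^(1/n) = 6.4^(1/1.23) = 4.52304463
eta_v = 1 - 0.032 * (4.52304463 - 1)
eta_v = 0.8873

0.8873


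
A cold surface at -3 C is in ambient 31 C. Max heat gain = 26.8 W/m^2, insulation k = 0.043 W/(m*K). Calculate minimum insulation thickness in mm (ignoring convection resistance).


dT = 31 - (-3) = 34 K
thickness = k * dT / q_max * 1000
thickness = 0.043 * 34 / 26.8 * 1000
thickness = 54.6 mm

54.6


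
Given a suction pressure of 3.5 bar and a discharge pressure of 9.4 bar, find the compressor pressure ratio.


PR = P_high / P_low
PR = 9.4 / 3.5
PR = 2.686

2.686


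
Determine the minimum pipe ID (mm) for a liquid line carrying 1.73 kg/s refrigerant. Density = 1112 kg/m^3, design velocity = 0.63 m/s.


A = m_dot / (rho * v) = 1.73 / (1112 * 0.63) = 0.002469453009 m^2
d = sqrt(4*A/pi) * 1000
d = 56.1 mm

56.1


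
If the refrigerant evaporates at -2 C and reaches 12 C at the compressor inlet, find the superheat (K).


Superheat = T_suction - T_evap
Superheat = 12 - (-2)
Superheat = 14 K

14


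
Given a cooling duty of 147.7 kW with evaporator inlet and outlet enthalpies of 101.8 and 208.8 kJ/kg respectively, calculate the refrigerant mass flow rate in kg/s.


dh = 208.8 - 101.8 = 107.0 kJ/kg
m_dot = Q / dh = 147.7 / 107.0 = 1.3804 kg/s

1.3804


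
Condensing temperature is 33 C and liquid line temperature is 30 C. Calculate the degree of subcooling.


Subcooling = T_cond - T_liquid
Subcooling = 33 - 30
Subcooling = 3 K

3


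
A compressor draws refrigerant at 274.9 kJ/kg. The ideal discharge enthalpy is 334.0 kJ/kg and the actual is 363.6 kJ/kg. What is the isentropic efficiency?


dh_ideal = 334.0 - 274.9 = 59.1 kJ/kg
dh_actual = 363.6 - 274.9 = 88.7 kJ/kg
eta_s = dh_ideal / dh_actual = 59.1 / 88.7
eta_s = 0.6663

0.6663


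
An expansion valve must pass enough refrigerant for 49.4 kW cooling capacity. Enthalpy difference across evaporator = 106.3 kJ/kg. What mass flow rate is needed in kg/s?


m_dot = Q / dh
m_dot = 49.4 / 106.3
m_dot = 0.4647 kg/s

0.4647


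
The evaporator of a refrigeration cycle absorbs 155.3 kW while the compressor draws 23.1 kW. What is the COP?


COP = Q_evap / W
COP = 155.3 / 23.1
COP = 6.723

6.723


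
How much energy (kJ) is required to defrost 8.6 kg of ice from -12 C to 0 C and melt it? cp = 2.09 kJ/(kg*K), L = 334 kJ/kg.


Sensible heat = cp * dT = 2.09 * 12 = 25.08 kJ/kg
Total per kg = 25.08 + 334 = 359.08 kJ/kg
Q = m * total = 8.6 * 359.08
Q = 3088.1 kJ

3088.1


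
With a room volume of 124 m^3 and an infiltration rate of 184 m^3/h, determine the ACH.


ACH = flow / volume
ACH = 184 / 124
ACH = 1.484

1.484


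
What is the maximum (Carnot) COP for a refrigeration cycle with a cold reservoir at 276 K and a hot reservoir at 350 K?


dT = 350 - 276 = 74 K
COP_carnot = T_cold / dT = 276 / 74
COP_carnot = 3.73

3.73


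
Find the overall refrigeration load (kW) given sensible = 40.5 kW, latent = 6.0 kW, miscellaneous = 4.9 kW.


Q_total = Q_s + Q_l + Q_misc
Q_total = 40.5 + 6.0 + 4.9
Q_total = 51.4 kW

51.4


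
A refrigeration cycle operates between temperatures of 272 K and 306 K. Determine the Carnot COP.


dT = 306 - 272 = 34 K
COP_carnot = T_cold / dT = 272 / 34
COP_carnot = 8.0

8.0


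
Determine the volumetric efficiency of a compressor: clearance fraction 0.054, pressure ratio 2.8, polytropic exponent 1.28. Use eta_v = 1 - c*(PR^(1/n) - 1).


PR^(1/n) = 2.8^(1/1.28) = 2.23533291
eta_v = 1 - 0.054 * (2.23533291 - 1)
eta_v = 0.9333

0.9333


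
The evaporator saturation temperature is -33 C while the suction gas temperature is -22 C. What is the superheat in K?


Superheat = T_suction - T_evap
Superheat = -22 - (-33)
Superheat = 11 K

11


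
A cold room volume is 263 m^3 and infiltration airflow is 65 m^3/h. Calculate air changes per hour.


ACH = flow / volume
ACH = 65 / 263
ACH = 0.247

0.247


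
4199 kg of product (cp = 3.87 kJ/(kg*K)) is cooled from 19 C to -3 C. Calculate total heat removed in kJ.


dT = 19 - (-3) = 22 K
Q = m * cp * dT = 4199 * 3.87 * 22
Q = 357503 kJ

357503


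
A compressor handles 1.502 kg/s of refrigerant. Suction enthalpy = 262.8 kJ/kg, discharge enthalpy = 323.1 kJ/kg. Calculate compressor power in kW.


dh = 323.1 - 262.8 = 60.3 kJ/kg
W = m_dot * dh = 1.502 * 60.3 = 90.57 kW

90.57


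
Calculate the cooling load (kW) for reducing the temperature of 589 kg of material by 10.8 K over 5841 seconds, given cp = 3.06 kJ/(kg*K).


Q = m * cp * dT / t
Q = 589 * 3.06 * 10.8 / 5841
Q = 3.333 kW

3.333


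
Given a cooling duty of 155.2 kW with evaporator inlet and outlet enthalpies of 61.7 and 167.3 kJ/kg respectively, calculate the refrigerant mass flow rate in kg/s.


dh = 167.3 - 61.7 = 105.6 kJ/kg
m_dot = Q / dh = 155.2 / 105.6 = 1.4697 kg/s

1.4697


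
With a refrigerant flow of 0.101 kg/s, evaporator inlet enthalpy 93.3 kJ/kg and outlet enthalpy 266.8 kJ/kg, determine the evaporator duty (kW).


dh = 266.8 - 93.3 = 173.5 kJ/kg
Q_evap = m_dot * dh = 0.101 * 173.5
Q_evap = 17.52 kW

17.52


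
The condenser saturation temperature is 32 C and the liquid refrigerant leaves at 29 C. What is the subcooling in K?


Subcooling = T_cond - T_liquid
Subcooling = 32 - 29
Subcooling = 3 K

3


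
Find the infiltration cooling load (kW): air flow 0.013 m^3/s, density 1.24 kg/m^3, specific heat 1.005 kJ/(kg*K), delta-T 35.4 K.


Q = V_dot * rho * cp * dT
Q = 0.013 * 1.24 * 1.005 * 35.4
Q = 0.574 kW

0.574


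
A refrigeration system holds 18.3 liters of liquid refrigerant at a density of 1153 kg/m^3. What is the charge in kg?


Charge = V * rho / 1000
Charge = 18.3 * 1153 / 1000
Charge = 21.1 kg

21.1


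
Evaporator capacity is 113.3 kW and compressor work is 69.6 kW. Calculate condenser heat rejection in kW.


Q_cond = Q_evap + W
Q_cond = 113.3 + 69.6
Q_cond = 182.9 kW

182.9


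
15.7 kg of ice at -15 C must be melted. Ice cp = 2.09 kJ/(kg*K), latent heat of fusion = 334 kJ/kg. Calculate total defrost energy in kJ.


Sensible heat = cp * dT = 2.09 * 15 = 31.35 kJ/kg
Total per kg = 31.35 + 334 = 365.35 kJ/kg
Q = m * total = 15.7 * 365.35
Q = 5736.0 kJ

5736.0


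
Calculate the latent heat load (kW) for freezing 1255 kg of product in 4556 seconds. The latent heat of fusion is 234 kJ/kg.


Q_lat = m * h_fg / t
Q_lat = 1255 * 234 / 4556
Q_lat = 64.46 kW

64.46


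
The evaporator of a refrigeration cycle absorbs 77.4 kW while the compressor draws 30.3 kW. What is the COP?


COP = Q_evap / W
COP = 77.4 / 30.3
COP = 2.554

2.554


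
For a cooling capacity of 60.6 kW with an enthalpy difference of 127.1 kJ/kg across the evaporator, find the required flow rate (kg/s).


m_dot = Q / dh
m_dot = 60.6 / 127.1
m_dot = 0.4768 kg/s

0.4768


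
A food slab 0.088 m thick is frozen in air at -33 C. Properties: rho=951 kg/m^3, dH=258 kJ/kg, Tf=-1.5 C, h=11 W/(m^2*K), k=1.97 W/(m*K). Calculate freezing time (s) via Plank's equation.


dT = -1.5 - (-33) = 31.5 K
term1 = a/(2h) = 0.088/(2*11) = 0.004
term2 = a^2/(8k) = 0.088^2/(8*1.97) = 0.0004913705584
t = rho*dH*1000/dT * (term1 + term2)
t = 951*258*1000/31.5 * (0.004 + 0.0004913705584)
t = 34984 s

34984


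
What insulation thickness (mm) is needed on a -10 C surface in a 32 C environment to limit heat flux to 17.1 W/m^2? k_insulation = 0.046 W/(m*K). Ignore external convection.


dT = 32 - (-10) = 42 K
thickness = k * dT / q_max * 1000
thickness = 0.046 * 42 / 17.1 * 1000
thickness = 113.0 mm

113.0


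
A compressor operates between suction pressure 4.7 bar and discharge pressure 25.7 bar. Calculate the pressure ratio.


PR = P_high / P_low
PR = 25.7 / 4.7
PR = 5.468

5.468


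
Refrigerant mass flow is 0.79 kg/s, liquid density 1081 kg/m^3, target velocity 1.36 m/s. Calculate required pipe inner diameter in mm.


A = m_dot / (rho * v) = 0.79 / (1081 * 1.36) = 0.0005373564782 m^2
d = sqrt(4*A/pi) * 1000
d = 26.2 mm

26.2


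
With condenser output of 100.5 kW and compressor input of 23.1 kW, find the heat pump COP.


COP_hp = Q_cond / W
COP_hp = 100.5 / 23.1
COP_hp = 4.351

4.351


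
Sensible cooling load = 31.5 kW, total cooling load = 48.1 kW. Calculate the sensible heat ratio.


SHR = Q_sensible / Q_total
SHR = 31.5 / 48.1
SHR = 0.655

0.655


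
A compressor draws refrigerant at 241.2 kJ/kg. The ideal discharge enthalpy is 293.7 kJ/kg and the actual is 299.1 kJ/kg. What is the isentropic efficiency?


dh_ideal = 293.7 - 241.2 = 52.5 kJ/kg
dh_actual = 299.1 - 241.2 = 57.9 kJ/kg
eta_s = dh_ideal / dh_actual = 52.5 / 57.9
eta_s = 0.9067

0.9067


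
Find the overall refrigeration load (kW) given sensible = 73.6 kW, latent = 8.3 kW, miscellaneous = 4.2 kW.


Q_total = Q_s + Q_l + Q_misc
Q_total = 73.6 + 8.3 + 4.2
Q_total = 86.1 kW

86.1


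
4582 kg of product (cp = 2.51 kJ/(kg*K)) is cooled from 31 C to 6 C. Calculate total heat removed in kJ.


dT = 31 - (6) = 25 K
Q = m * cp * dT = 4582 * 2.51 * 25
Q = 287521 kJ

287521


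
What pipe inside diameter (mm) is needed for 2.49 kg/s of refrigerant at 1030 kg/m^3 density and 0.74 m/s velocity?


A = m_dot / (rho * v) = 2.49 / (1030 * 0.74) = 0.003266859092 m^2
d = sqrt(4*A/pi) * 1000
d = 64.5 mm

64.5


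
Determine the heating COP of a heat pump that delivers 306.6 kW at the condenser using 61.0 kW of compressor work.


COP_hp = Q_cond / W
COP_hp = 306.6 / 61.0
COP_hp = 5.026

5.026


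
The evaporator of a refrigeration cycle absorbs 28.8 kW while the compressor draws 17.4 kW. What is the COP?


COP = Q_evap / W
COP = 28.8 / 17.4
COP = 1.655

1.655


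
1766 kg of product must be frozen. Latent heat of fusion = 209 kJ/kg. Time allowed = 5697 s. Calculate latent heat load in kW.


Q_lat = m * h_fg / t
Q_lat = 1766 * 209 / 5697
Q_lat = 64.79 kW

64.79


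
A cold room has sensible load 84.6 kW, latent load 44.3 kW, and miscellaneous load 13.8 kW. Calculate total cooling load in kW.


Q_total = Q_s + Q_l + Q_misc
Q_total = 84.6 + 44.3 + 13.8
Q_total = 142.7 kW

142.7


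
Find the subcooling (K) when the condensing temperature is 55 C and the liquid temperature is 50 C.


Subcooling = T_cond - T_liquid
Subcooling = 55 - 50
Subcooling = 5 K

5


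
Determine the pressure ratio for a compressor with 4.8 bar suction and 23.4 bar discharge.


PR = P_high / P_low
PR = 23.4 / 4.8
PR = 4.875

4.875


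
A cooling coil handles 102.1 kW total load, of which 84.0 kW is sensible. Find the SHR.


SHR = Q_sensible / Q_total
SHR = 84.0 / 102.1
SHR = 0.823

0.823


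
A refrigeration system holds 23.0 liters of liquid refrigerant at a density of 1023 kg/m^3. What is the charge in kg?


Charge = V * rho / 1000
Charge = 23.0 * 1023 / 1000
Charge = 23.53 kg

23.53


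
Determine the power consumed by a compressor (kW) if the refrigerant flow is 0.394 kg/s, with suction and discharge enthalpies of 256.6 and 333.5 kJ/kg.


dh = 333.5 - 256.6 = 76.9 kJ/kg
W = m_dot * dh = 0.394 * 76.9 = 30.3 kW

30.3


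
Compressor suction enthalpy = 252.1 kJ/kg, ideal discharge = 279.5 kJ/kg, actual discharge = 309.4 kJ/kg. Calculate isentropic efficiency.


dh_ideal = 279.5 - 252.1 = 27.4 kJ/kg
dh_actual = 309.4 - 252.1 = 57.3 kJ/kg
eta_s = dh_ideal / dh_actual = 27.4 / 57.3
eta_s = 0.4782

0.4782


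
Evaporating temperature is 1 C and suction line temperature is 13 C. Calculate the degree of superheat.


Superheat = T_suction - T_evap
Superheat = 13 - (1)
Superheat = 12 K

12


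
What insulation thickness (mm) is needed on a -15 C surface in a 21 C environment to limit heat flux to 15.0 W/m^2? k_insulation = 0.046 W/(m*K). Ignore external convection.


dT = 21 - (-15) = 36 K
thickness = k * dT / q_max * 1000
thickness = 0.046 * 36 / 15.0 * 1000
thickness = 110.4 mm

110.4


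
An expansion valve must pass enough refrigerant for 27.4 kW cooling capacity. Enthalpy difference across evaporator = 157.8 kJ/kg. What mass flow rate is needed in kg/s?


m_dot = Q / dh
m_dot = 27.4 / 157.8
m_dot = 0.1736 kg/s

0.1736


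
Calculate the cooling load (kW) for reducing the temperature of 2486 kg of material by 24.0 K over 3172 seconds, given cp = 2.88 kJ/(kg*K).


Q = m * cp * dT / t
Q = 2486 * 2.88 * 24.0 / 3172
Q = 54.172 kW

54.172


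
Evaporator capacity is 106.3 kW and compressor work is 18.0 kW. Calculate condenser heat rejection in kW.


Q_cond = Q_evap + W
Q_cond = 106.3 + 18.0
Q_cond = 124.3 kW

124.3


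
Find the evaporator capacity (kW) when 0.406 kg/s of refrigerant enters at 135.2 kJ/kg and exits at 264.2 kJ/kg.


dh = 264.2 - 135.2 = 129.0 kJ/kg
Q_evap = m_dot * dh = 0.406 * 129.0
Q_evap = 52.37 kW

52.37


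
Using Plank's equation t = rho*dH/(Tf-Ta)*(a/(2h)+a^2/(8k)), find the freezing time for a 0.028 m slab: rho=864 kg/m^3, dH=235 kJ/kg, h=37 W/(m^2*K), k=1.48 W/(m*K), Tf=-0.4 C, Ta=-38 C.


dT = -0.4 - (-38) = 37.6 K
term1 = a/(2h) = 0.028/(2*37) = 0.0003783783784
term2 = a^2/(8k) = 0.028^2/(8*1.48) = 0.00006621621622
t = rho*dH*1000/dT * (term1 + term2)
t = 864*235*1000/37.6 * (0.0003783783784 + 0.00006621621622)
t = 2401 s

2401


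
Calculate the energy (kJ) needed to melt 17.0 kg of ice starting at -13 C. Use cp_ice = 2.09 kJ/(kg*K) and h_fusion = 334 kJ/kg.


Sensible heat = cp * dT = 2.09 * 13 = 27.17 kJ/kg
Total per kg = 27.17 + 334 = 361.17 kJ/kg
Q = m * total = 17.0 * 361.17
Q = 6139.9 kJ

6139.9


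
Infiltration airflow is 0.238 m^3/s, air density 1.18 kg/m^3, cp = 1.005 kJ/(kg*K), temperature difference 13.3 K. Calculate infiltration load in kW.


Q = V_dot * rho * cp * dT
Q = 0.238 * 1.18 * 1.005 * 13.3
Q = 3.754 kW

3.754


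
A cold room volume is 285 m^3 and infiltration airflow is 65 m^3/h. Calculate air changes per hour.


ACH = flow / volume
ACH = 65 / 285
ACH = 0.228

0.228


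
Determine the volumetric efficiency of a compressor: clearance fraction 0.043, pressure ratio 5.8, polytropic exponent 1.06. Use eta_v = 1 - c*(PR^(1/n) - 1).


PR^(1/n) = 5.8^(1/1.06) = 5.2506744
eta_v = 1 - 0.043 * (5.2506744 - 1)
eta_v = 0.8172

0.8172


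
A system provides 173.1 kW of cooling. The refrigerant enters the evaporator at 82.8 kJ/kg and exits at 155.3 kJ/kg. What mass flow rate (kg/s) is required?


dh = 155.3 - 82.8 = 72.5 kJ/kg
m_dot = Q / dh = 173.1 / 72.5 = 2.3876 kg/s

2.3876


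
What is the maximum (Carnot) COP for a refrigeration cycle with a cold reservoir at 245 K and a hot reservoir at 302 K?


dT = 302 - 245 = 57 K
COP_carnot = T_cold / dT = 245 / 57
COP_carnot = 4.298

4.298


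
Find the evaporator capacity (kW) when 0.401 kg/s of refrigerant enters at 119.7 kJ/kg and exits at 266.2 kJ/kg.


dh = 266.2 - 119.7 = 146.5 kJ/kg
Q_evap = m_dot * dh = 0.401 * 146.5
Q_evap = 58.75 kW

58.75


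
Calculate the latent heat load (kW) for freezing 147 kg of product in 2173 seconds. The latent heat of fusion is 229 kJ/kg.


Q_lat = m * h_fg / t
Q_lat = 147 * 229 / 2173
Q_lat = 15.49 kW

15.49


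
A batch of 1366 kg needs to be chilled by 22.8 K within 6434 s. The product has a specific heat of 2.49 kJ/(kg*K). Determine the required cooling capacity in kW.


Q = m * cp * dT / t
Q = 1366 * 2.49 * 22.8 / 6434
Q = 12.053 kW

12.053


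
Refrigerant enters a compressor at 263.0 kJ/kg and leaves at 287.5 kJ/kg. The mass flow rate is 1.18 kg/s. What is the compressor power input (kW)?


dh = 287.5 - 263.0 = 24.5 kJ/kg
W = m_dot * dh = 1.18 * 24.5 = 28.91 kW

28.91


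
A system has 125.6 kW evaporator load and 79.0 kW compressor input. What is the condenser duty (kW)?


Q_cond = Q_evap + W
Q_cond = 125.6 + 79.0
Q_cond = 204.6 kW

204.6


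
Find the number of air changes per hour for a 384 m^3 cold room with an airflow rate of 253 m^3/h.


ACH = flow / volume
ACH = 253 / 384
ACH = 0.659

0.659


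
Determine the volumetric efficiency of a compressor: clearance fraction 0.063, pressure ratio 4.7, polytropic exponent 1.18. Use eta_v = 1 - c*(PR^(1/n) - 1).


PR^(1/n) = 4.7^(1/1.18) = 3.71171358
eta_v = 1 - 0.063 * (3.71171358 - 1)
eta_v = 0.8292

0.8292


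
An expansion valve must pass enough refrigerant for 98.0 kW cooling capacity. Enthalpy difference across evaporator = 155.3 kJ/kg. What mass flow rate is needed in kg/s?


m_dot = Q / dh
m_dot = 98.0 / 155.3
m_dot = 0.631 kg/s

0.631


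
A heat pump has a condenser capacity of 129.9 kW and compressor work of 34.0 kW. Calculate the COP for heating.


COP_hp = Q_cond / W
COP_hp = 129.9 / 34.0
COP_hp = 3.821

3.821


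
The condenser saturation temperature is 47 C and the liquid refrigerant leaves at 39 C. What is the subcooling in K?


Subcooling = T_cond - T_liquid
Subcooling = 47 - 39
Subcooling = 8 K

8


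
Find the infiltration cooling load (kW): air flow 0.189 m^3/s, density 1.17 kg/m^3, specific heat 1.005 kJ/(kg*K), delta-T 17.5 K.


Q = V_dot * rho * cp * dT
Q = 0.189 * 1.17 * 1.005 * 17.5
Q = 3.889 kW

3.889


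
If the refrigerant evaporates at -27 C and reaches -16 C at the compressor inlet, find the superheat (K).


Superheat = T_suction - T_evap
Superheat = -16 - (-27)
Superheat = 11 K

11


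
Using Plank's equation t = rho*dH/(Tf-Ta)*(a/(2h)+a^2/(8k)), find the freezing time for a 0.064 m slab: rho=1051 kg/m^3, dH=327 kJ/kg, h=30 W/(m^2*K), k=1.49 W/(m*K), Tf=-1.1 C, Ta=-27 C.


dT = -1.1 - (-27) = 25.9 K
term1 = a/(2h) = 0.064/(2*30) = 0.001066666667
term2 = a^2/(8k) = 0.064^2/(8*1.49) = 0.0003436241611
t = rho*dH*1000/dT * (term1 + term2)
t = 1051*327*1000/25.9 * (0.001066666667 + 0.0003436241611)
t = 18714 s

18714


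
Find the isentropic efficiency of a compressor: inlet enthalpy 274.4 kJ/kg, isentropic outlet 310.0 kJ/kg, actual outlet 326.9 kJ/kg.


dh_ideal = 310.0 - 274.4 = 35.6 kJ/kg
dh_actual = 326.9 - 274.4 = 52.5 kJ/kg
eta_s = dh_ideal / dh_actual = 35.6 / 52.5
eta_s = 0.6781

0.6781


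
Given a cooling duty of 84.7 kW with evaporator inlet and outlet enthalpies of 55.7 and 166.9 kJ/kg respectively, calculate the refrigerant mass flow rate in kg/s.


dh = 166.9 - 55.7 = 111.2 kJ/kg
m_dot = Q / dh = 84.7 / 111.2 = 0.7617 kg/s

0.7617


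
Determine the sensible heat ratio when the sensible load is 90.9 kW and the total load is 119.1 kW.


SHR = Q_sensible / Q_total
SHR = 90.9 / 119.1
SHR = 0.763

0.763


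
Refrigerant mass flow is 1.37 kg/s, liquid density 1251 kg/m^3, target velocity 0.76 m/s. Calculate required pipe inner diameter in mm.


A = m_dot / (rho * v) = 1.37 / (1251 * 0.76) = 0.001440952501 m^2
d = sqrt(4*A/pi) * 1000
d = 42.8 mm

42.8


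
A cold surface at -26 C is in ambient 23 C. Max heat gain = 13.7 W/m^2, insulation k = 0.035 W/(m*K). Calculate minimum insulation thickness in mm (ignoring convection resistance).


dT = 23 - (-26) = 49 K
thickness = k * dT / q_max * 1000
thickness = 0.035 * 49 / 13.7 * 1000
thickness = 125.2 mm

125.2


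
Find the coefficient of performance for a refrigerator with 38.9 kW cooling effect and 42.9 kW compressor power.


COP = Q_evap / W
COP = 38.9 / 42.9
COP = 0.907

0.907


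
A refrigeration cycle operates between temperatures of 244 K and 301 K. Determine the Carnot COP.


dT = 301 - 244 = 57 K
COP_carnot = T_cold / dT = 244 / 57
COP_carnot = 4.281

4.281


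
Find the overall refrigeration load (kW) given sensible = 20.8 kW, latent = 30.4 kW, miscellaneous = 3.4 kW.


Q_total = Q_s + Q_l + Q_misc
Q_total = 20.8 + 30.4 + 3.4
Q_total = 54.6 kW

54.6


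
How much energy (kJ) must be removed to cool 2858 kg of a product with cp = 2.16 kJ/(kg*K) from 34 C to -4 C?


dT = 34 - (-4) = 38 K
Q = m * cp * dT = 2858 * 2.16 * 38
Q = 234585 kJ

234585


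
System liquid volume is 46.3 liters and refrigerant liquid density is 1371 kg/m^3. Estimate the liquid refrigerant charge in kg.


Charge = V * rho / 1000
Charge = 46.3 * 1371 / 1000
Charge = 63.48 kg

63.48


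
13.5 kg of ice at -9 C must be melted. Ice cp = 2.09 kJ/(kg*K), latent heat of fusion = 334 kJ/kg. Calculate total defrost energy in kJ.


Sensible heat = cp * dT = 2.09 * 9 = 18.81 kJ/kg
Total per kg = 18.81 + 334 = 352.81 kJ/kg
Q = m * total = 13.5 * 352.81
Q = 4762.9 kJ

4762.9


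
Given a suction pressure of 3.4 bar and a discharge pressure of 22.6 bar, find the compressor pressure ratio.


PR = P_high / P_low
PR = 22.6 / 3.4
PR = 6.647

6.647


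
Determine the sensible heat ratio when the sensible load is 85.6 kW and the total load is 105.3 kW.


SHR = Q_sensible / Q_total
SHR = 85.6 / 105.3
SHR = 0.813

0.813


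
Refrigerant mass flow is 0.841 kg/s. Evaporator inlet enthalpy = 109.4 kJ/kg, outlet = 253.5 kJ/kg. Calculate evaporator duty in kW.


dh = 253.5 - 109.4 = 144.1 kJ/kg
Q_evap = m_dot * dh = 0.841 * 144.1
Q_evap = 121.19 kW

121.19


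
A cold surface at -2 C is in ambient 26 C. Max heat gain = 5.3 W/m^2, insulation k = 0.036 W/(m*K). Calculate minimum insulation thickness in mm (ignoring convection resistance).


dT = 26 - (-2) = 28 K
thickness = k * dT / q_max * 1000
thickness = 0.036 * 28 / 5.3 * 1000
thickness = 190.2 mm

190.2


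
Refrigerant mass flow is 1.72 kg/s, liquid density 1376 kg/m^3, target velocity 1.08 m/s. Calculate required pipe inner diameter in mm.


A = m_dot / (rho * v) = 1.72 / (1376 * 1.08) = 0.001157407407 m^2
d = sqrt(4*A/pi) * 1000
d = 38.4 mm

38.4


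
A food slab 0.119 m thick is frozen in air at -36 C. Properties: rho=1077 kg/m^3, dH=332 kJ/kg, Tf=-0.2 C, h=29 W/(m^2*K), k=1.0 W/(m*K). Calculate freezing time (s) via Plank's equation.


dT = -0.2 - (-36) = 35.8 K
term1 = a/(2h) = 0.119/(2*29) = 0.002051724138
term2 = a^2/(8k) = 0.119^2/(8*1.0) = 0.001770125
t = rho*dH*1000/dT * (term1 + term2)
t = 1077*332*1000/35.8 * (0.002051724138 + 0.001770125)
t = 38172 s

38172


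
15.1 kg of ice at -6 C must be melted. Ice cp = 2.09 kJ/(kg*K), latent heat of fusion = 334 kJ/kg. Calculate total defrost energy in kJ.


Sensible heat = cp * dT = 2.09 * 6 = 12.54 kJ/kg
Total per kg = 12.54 + 334 = 346.54 kJ/kg
Q = m * total = 15.1 * 346.54
Q = 5232.8 kJ

5232.8


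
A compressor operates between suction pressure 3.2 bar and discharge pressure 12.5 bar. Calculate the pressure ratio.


PR = P_high / P_low
PR = 12.5 / 3.2
PR = 3.906

3.906


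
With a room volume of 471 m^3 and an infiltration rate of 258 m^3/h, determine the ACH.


ACH = flow / volume
ACH = 258 / 471
ACH = 0.548

0.548


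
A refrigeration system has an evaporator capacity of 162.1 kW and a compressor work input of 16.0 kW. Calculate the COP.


COP = Q_evap / W
COP = 162.1 / 16.0
COP = 10.131

10.131


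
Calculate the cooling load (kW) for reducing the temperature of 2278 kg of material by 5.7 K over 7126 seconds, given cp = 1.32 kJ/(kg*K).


Q = m * cp * dT / t
Q = 2278 * 1.32 * 5.7 / 7126
Q = 2.405 kW

2.405


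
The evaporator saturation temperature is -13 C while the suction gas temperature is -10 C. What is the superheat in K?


Superheat = T_suction - T_evap
Superheat = -10 - (-13)
Superheat = 3 K

3


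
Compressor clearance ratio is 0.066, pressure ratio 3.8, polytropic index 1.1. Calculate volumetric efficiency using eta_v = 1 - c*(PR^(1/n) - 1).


PR^(1/n) = 3.8^(1/1.1) = 3.3657046
eta_v = 1 - 0.066 * (3.3657046 - 1)
eta_v = 0.8439

0.8439


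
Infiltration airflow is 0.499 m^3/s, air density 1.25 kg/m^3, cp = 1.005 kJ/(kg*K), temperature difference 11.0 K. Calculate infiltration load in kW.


Q = V_dot * rho * cp * dT
Q = 0.499 * 1.25 * 1.005 * 11.0
Q = 6.896 kW

6.896


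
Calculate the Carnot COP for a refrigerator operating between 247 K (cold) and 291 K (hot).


dT = 291 - 247 = 44 K
COP_carnot = T_cold / dT = 247 / 44
COP_carnot = 5.614

5.614


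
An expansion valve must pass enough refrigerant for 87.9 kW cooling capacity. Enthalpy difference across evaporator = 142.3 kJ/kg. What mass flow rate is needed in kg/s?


m_dot = Q / dh
m_dot = 87.9 / 142.3
m_dot = 0.6177 kg/s

0.6177


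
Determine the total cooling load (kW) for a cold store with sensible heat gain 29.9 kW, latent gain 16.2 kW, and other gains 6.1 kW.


Q_total = Q_s + Q_l + Q_misc
Q_total = 29.9 + 16.2 + 6.1
Q_total = 52.2 kW

52.2
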